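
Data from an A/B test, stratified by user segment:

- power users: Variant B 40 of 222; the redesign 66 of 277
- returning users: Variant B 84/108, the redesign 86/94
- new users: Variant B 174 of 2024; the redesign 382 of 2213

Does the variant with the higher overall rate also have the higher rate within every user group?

Yes

Power users: Variant B 40/222 = 18.0%, the redesign 66/277 = 23.8% → the redesign
Returning users: Variant B 84/108 = 77.8%, the redesign 86/94 = 91.5% → the redesign
New users: Variant B 174/2024 = 8.6%, the redesign 382/2213 = 17.3% → the redesign
Overall: Variant B 298/2354 = 12.7%, the redesign 534/2584 = 20.7% → the redesign
The redesign wins overall and in every user group — no reversal.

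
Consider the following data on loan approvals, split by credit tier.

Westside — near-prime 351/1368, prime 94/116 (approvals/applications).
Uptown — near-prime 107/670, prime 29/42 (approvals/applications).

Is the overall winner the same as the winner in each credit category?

Near-prime: Westside 351/1368 = 25.7%, Uptown 107/670 = 16.0% → Westside
Prime: Westside 94/116 = 81.0%, Uptown 29/42 = 69.0% → Westside
Overall: Westside 445/1484 = 30.0%, Uptown 136/712 = 19.1% → Westside
Westside wins overall and in every credit group — no reversal.

Yes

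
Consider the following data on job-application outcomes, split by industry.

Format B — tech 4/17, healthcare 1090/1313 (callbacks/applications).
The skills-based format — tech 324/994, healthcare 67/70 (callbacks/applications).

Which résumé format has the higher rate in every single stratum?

the skills-based format

Tech: Format B 4/17 = 23.5%, the skills-based format 324/994 = 32.6% → the skills-based format
Healthcare: Format B 1090/1313 = 83.0%, the skills-based format 67/70 = 95.7% → the skills-based format
The skills-based format has the higher rate in both groups.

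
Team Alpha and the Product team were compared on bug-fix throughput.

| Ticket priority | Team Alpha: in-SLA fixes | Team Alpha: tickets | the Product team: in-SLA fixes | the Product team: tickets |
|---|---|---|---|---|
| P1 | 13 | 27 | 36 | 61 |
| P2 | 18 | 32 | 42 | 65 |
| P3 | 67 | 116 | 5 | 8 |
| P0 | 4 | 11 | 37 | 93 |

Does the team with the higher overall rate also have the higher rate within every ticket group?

No

P1: Team Alpha 13/27 = 48.1%, the Product team 36/61 = 59.0% → the Product team
P2: Team Alpha 18/32 = 56.2%, the Product team 42/65 = 64.6% → the Product team
P3: Team Alpha 67/116 = 57.8%, the Product team 5/8 = 62.5% → the Product team
P0: Team Alpha 4/11 = 36.4%, the Product team 37/93 = 39.8% → the Product team
Overall: Team Alpha 102/186 = 54.8%, the Product team 120/227 = 52.9% → Team Alpha
The Product team wins each ticket group but Team Alpha wins overall — the comparison reverses. The Product team's tickets skew toward P0, which has a lower base rate.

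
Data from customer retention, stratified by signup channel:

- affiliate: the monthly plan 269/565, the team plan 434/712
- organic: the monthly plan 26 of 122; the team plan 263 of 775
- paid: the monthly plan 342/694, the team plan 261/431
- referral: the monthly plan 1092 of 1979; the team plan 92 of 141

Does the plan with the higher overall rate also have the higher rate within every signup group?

Affiliate: the monthly plan 269/565 = 47.6%, the team plan 434/712 = 61.0% → the team plan
Organic: the monthly plan 26/122 = 21.3%, the team plan 263/775 = 33.9% → the team plan
Paid: the monthly plan 342/694 = 49.3%, the team plan 261/431 = 60.6% → the team plan
Referral: the monthly plan 1092/1979 = 55.2%, the team plan 92/141 = 65.2% → the team plan
Overall: the monthly plan 1729/3360 = 51.5%, the team plan 1050/2059 = 51.0% → the monthly plan
The team plan wins each signup group but the monthly plan wins overall — the comparison reverses. The team plan's customers skew toward organic, which has a lower base rate.

No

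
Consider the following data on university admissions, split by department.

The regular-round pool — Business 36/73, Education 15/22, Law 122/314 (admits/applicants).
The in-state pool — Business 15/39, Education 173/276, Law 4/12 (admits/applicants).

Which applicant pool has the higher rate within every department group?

the regular-round pool

Business: the regular-round pool 36/73 = 49.3%, the in-state pool 15/39 = 38.5% → the regular-round pool
Education: the regular-round pool 15/22 = 68.2%, the in-state pool 173/276 = 62.7% → the regular-round pool
Law: the regular-round pool 122/314 = 38.9%, the in-state pool 4/12 = 33.3% → the regular-round pool
The regular-round pool has the higher rate in all 3 groups.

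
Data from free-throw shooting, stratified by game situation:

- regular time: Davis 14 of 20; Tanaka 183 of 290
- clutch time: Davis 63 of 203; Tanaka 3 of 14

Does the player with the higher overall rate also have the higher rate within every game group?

No

Regular time: Davis 14/20 = 70.0%, Tanaka 183/290 = 63.1% → Davis
Clutch time: Davis 63/203 = 31.0%, Tanaka 3/14 = 21.4% → Davis
Overall: Davis 77/223 = 34.5%, Tanaka 186/304 = 61.2% → Tanaka
Davis wins each game group but Tanaka wins overall — the comparison reverses. Davis's attempts skew toward clutch time, which has a lower base rate.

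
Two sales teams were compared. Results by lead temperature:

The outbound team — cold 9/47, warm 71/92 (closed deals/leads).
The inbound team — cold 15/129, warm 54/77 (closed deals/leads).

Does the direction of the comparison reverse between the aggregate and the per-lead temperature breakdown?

Cold: the outbound team 9/47 = 19.1%, the inbound team 15/129 = 11.6% → the outbound team
Warm: the outbound team 71/92 = 77.2%, the inbound team 54/77 = 70.1% → the outbound team
Overall: the outbound team 80/139 = 57.6%, the inbound team 69/206 = 33.5% → the outbound team
The outbound team wins overall and in every lead group — no reversal.

No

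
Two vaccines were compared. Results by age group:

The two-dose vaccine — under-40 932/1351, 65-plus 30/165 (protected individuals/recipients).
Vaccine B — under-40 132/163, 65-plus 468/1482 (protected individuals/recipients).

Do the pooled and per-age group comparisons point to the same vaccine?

No

Under-40: the two-dose vaccine 932/1351 = 69.0%, Vaccine B 132/163 = 81.0% → Vaccine B
65-plus: the two-dose vaccine 30/165 = 18.2%, Vaccine B 468/1482 = 31.6% → Vaccine B
Overall: the two-dose vaccine 962/1516 = 63.5%, Vaccine B 600/1645 = 36.5% → the two-dose vaccine
Vaccine B wins each age group but the two-dose vaccine wins overall — the comparison reverses. Vaccine B's recipients skew toward 65-plus, which has a lower base rate.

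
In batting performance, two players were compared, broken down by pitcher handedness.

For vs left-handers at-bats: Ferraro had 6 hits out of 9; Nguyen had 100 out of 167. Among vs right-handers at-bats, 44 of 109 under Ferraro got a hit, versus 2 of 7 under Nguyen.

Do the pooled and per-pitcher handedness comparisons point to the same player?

Vs left-handers: Ferraro 6/9 = 66.7%, Nguyen 100/167 = 59.9% → Ferraro
Vs right-handers: Ferraro 44/109 = 40.4%, Nguyen 2/7 = 28.6% → Ferraro
Overall: Ferraro 50/118 = 42.4%, Nguyen 102/174 = 58.6% → Nguyen
Ferraro wins each pitcher group but Nguyen wins overall — the comparison reverses. Ferraro's at-bats skew toward vs right-handers, which has a lower base rate.

No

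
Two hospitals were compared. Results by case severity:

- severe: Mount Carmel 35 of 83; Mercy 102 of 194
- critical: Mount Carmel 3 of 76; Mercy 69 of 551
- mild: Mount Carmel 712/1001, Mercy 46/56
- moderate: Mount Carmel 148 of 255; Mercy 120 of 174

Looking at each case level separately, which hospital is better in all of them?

Severe: Mount Carmel 35/83 = 42.2%, Mercy 102/194 = 52.6% → Mercy
Critical: Mount Carmel 3/76 = 3.9%, Mercy 69/551 = 12.5% → Mercy
Mild: Mount Carmel 712/1001 = 71.1%, Mercy 46/56 = 82.1% → Mercy
Moderate: Mount Carmel 148/255 = 58.0%, Mercy 120/174 = 69.0% → Mercy
Mercy has the higher rate in all 4 groups.

Mercy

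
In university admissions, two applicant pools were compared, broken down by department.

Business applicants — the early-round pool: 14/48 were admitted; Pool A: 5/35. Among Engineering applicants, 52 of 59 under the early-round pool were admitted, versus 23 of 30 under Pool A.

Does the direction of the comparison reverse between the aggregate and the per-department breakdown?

No

Business: the early-round pool 14/48 = 29.2%, Pool A 5/35 = 14.3% → the early-round pool
Engineering: the early-round pool 52/59 = 88.1%, Pool A 23/30 = 76.7% → the early-round pool
Overall: the early-round pool 66/107 = 61.7%, Pool A 28/65 = 43.1% → the early-round pool
The early-round pool wins overall and in every department group — no reversal.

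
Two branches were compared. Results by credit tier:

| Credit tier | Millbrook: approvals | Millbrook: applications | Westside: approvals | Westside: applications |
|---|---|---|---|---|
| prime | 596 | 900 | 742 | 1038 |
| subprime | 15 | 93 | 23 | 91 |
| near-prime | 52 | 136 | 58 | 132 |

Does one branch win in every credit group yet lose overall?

No

Prime: Millbrook 596/900 = 66.2%, Westside 742/1038 = 71.5% → Westside
Subprime: Millbrook 15/93 = 16.1%, Westside 23/91 = 25.3% → Westside
Near-prime: Millbrook 52/136 = 38.2%, Westside 58/132 = 43.9% → Westside
Overall: Millbrook 663/1129 = 58.7%, Westside 823/1261 = 65.3% → Westside
Westside wins overall and in every credit group — no reversal.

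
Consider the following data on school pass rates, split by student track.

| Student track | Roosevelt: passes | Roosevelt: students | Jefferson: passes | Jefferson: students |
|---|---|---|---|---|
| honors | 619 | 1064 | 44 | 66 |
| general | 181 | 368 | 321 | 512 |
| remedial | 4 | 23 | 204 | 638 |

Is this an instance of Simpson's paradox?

Honors: Roosevelt 619/1064 = 58.2%, Jefferson 44/66 = 66.7% → Jefferson
General: Roosevelt 181/368 = 49.2%, Jefferson 321/512 = 62.7% → Jefferson
Remedial: Roosevelt 4/23 = 17.4%, Jefferson 204/638 = 32.0% → Jefferson
Overall: Roosevelt 804/1455 = 55.3%, Jefferson 569/1216 = 46.8% → Roosevelt
Jefferson wins each student group but Roosevelt wins overall — the comparison reverses. Jefferson's students skew toward remedial, which has a lower base rate.

Yes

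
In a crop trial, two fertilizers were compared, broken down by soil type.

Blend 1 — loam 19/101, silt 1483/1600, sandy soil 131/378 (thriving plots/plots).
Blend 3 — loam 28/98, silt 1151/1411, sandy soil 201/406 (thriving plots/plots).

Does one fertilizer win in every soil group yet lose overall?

Loam: Blend 1 19/101 = 18.8%, Blend 3 28/98 = 28.6% → Blend 3
Silt: Blend 1 1483/1600 = 92.7%, Blend 3 1151/1411 = 81.6% → Blend 1
Sandy soil: Blend 1 131/378 = 34.7%, Blend 3 201/406 = 49.5% → Blend 3
Overall: Blend 1 1633/2079 = 78.5%, Blend 3 1380/1915 = 72.1% → Blend 1
Neither sweeps: Blend 1 wins 1 of 3 groups, Blend 3 wins 2. Blend 1 wins overall but not every group — no Simpson reversal.

No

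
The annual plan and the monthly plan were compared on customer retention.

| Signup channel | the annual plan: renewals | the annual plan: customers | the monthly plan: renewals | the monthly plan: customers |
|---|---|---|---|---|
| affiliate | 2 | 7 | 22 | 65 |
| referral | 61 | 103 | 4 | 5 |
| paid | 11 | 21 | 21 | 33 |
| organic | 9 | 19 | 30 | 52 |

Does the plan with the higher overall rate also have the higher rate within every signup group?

Affiliate: the annual plan 2/7 = 28.6%, the monthly plan 22/65 = 33.8% → the monthly plan
Referral: the annual plan 61/103 = 59.2%, the monthly plan 4/5 = 80.0% → the monthly plan
Paid: the annual plan 11/21 = 52.4%, the monthly plan 21/33 = 63.6% → the monthly plan
Organic: the annual plan 9/19 = 47.4%, the monthly plan 30/52 = 57.7% → the monthly plan
Overall: the annual plan 83/150 = 55.3%, the monthly plan 77/155 = 49.7% → the annual plan
The monthly plan wins each signup group but the annual plan wins overall — the comparison reverses. The monthly plan's customers skew toward affiliate, which has a lower base rate.

No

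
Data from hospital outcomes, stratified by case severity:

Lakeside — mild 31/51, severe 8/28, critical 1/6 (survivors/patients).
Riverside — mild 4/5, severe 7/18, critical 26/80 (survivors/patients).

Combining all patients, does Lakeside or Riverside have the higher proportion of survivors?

Mild: Lakeside 31/51 = 60.8%, Riverside 4/5 = 80.0% → Riverside
Severe: Lakeside 8/28 = 28.6%, Riverside 7/18 = 38.9% → Riverside
Critical: Lakeside 1/6 = 16.7%, Riverside 26/80 = 32.5% → Riverside
Overall: Lakeside 40/85 = 47.1%, Riverside 37/103 = 35.9% → Lakeside
(Riverside wins every case group but Lakeside wins overall — Riverside's patients skew toward the low-rate critical group.)

Lakeside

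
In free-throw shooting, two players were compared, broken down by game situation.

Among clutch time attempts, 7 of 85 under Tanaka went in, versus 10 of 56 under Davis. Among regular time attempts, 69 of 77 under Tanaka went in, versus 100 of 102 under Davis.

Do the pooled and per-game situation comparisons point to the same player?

Yes

Clutch time: Tanaka 7/85 = 8.2%, Davis 10/56 = 17.9% → Davis
Regular time: Tanaka 69/77 = 89.6%, Davis 100/102 = 98.0% → Davis
Overall: Tanaka 76/162 = 46.9%, Davis 110/158 = 69.6% → Davis
Davis wins overall and in every game group — no reversal.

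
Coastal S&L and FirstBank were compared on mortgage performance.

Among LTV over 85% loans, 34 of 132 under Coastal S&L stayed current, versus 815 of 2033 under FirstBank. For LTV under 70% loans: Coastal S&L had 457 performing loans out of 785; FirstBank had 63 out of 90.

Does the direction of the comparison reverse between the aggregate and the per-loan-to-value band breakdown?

Yes

LTV over 85%: Coastal S&L 34/132 = 25.8%, FirstBank 815/2033 = 40.1% → FirstBank
LTV under 70%: Coastal S&L 457/785 = 58.2%, FirstBank 63/90 = 70.0% → FirstBank
Overall: Coastal S&L 491/917 = 53.5%, FirstBank 878/2123 = 41.4% → Coastal S&L
FirstBank wins each loan-to-value group but Coastal S&L wins overall — the comparison reverses. FirstBank's loans skew toward LTV over 85%, which has a lower base rate.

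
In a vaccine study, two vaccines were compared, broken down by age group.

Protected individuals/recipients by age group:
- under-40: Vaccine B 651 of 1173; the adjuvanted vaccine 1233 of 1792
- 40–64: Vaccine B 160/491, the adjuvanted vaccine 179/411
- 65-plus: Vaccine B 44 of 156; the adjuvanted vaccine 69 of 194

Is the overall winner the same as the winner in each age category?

Yes

Under-40: Vaccine B 651/1173 = 55.5%, the adjuvanted vaccine 1233/1792 = 68.8% → the adjuvanted vaccine
40–64: Vaccine B 160/491 = 32.6%, the adjuvanted vaccine 179/411 = 43.6% → the adjuvanted vaccine
65-plus: Vaccine B 44/156 = 28.2%, the adjuvanted vaccine 69/194 = 35.6% → the adjuvanted vaccine
Overall: Vaccine B 855/1820 = 47.0%, the adjuvanted vaccine 1481/2397 = 61.8% → the adjuvanted vaccine
The adjuvanted vaccine wins overall and in every age group — no reversal.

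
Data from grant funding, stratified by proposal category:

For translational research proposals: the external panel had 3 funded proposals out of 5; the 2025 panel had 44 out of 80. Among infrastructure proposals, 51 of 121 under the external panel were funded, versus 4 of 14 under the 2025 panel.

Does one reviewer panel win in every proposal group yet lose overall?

Translational research: the external panel 3/5 = 60.0%, the 2025 panel 44/80 = 55.0% → the external panel
Infrastructure: the external panel 51/121 = 42.1%, the 2025 panel 4/14 = 28.6% → the external panel
Overall: the external panel 54/126 = 42.9%, the 2025 panel 48/94 = 51.1% → the 2025 panel
The external panel wins each proposal group but the 2025 panel wins overall — the comparison reverses. The external panel's proposals skew toward infrastructure, which has a lower base rate.

Yes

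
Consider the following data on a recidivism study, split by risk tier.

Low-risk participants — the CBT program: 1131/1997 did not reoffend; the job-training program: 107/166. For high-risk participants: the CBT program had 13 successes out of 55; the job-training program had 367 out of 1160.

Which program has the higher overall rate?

the CBT program

Low-risk: the CBT program 1131/1997 = 56.6%, the job-training program 107/166 = 64.5% → the job-training program
High-risk: the CBT program 13/55 = 23.6%, the job-training program 367/1160 = 31.6% → the job-training program
Overall: the CBT program 1144/2052 = 55.8%, the job-training program 474/1326 = 35.7% → the CBT program
(The job-training program wins every risk group but the CBT program wins overall — the job-training program's participants skew toward the low-rate high-risk group.)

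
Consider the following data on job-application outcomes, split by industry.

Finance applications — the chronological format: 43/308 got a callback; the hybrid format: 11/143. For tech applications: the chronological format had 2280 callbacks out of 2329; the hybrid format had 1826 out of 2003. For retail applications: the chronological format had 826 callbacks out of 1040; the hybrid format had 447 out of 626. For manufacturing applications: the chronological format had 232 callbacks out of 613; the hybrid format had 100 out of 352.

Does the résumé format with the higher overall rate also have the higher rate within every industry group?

Finance: the chronological format 43/308 = 14.0%, the hybrid format 11/143 = 7.7% → the chronological format
Tech: the chronological format 2280/2329 = 97.9%, the hybrid format 1826/2003 = 91.2% → the chronological format
Retail: the chronological format 826/1040 = 79.4%, the hybrid format 447/626 = 71.4% → the chronological format
Manufacturing: the chronological format 232/613 = 37.8%, the hybrid format 100/352 = 28.4% → the chronological format
Overall: the chronological format 3381/4290 = 78.8%, the hybrid format 2384/3124 = 76.3% → the chronological format
The chronological format wins overall and in every industry group — no reversal.

Yes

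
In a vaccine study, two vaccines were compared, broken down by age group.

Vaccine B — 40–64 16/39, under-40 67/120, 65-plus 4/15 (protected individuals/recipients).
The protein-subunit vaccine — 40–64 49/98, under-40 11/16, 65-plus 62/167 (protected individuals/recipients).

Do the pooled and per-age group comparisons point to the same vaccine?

40–64: Vaccine B 16/39 = 41.0%, the protein-subunit vaccine 49/98 = 50.0% → the protein-subunit vaccine
Under-40: Vaccine B 67/120 = 55.8%, the protein-subunit vaccine 11/16 = 68.8% → the protein-subunit vaccine
65-plus: Vaccine B 4/15 = 26.7%, the protein-subunit vaccine 62/167 = 37.1% → the protein-subunit vaccine
Overall: Vaccine B 87/174 = 50.0%, the protein-subunit vaccine 122/281 = 43.4% → Vaccine B
The protein-subunit vaccine wins each age group but Vaccine B wins overall — the comparison reverses. The protein-subunit vaccine's recipients skew toward 65-plus, which has a lower base rate.

No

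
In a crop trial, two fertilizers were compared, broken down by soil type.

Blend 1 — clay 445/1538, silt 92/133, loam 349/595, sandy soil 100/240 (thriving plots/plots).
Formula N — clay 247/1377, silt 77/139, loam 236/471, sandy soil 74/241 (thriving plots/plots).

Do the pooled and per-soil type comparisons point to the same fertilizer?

Yes

Clay: Blend 1 445/1538 = 28.9%, Formula N 247/1377 = 17.9% → Blend 1
Silt: Blend 1 92/133 = 69.2%, Formula N 77/139 = 55.4% → Blend 1
Loam: Blend 1 349/595 = 58.7%, Formula N 236/471 = 50.1% → Blend 1
Sandy soil: Blend 1 100/240 = 41.7%, Formula N 74/241 = 30.7% → Blend 1
Overall: Blend 1 986/2506 = 39.3%, Formula N 634/2228 = 28.5% → Blend 1
Blend 1 wins overall and in every soil group — no reversal.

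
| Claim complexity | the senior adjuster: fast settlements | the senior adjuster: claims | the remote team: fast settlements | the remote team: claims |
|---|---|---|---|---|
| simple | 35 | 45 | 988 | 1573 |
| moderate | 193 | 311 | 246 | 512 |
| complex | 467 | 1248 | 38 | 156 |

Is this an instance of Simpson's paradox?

Simple: the senior adjuster 35/45 = 77.8%, the remote team 988/1573 = 62.8% → the senior adjuster
Moderate: the senior adjuster 193/311 = 62.1%, the remote team 246/512 = 48.0% → the senior adjuster
Complex: the senior adjuster 467/1248 = 37.4%, the remote team 38/156 = 24.4% → the senior adjuster
Overall: the senior adjuster 695/1604 = 43.3%, the remote team 1272/2241 = 56.8% → the remote team
The senior adjuster wins each claim group but the remote team wins overall — the comparison reverses. The senior adjuster's claims skew toward complex, which has a lower base rate.

Yes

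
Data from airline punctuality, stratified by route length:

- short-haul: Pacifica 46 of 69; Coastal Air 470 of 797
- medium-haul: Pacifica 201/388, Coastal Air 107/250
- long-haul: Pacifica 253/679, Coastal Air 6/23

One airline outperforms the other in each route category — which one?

Short-haul: Pacifica 46/69 = 66.7%, Coastal Air 470/797 = 59.0% → Pacifica
Medium-haul: Pacifica 201/388 = 51.8%, Coastal Air 107/250 = 42.8% → Pacifica
Long-haul: Pacifica 253/679 = 37.3%, Coastal Air 6/23 = 26.1% → Pacifica
Pacifica has the higher rate in all 3 groups.

Pacifica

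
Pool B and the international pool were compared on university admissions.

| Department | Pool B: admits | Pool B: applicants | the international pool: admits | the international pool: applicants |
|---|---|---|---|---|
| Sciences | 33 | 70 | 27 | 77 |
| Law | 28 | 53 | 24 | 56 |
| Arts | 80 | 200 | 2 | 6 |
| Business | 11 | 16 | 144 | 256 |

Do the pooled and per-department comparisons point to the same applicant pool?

No

Sciences: Pool B 33/70 = 47.1%, the international pool 27/77 = 35.1% → Pool B
Law: Pool B 28/53 = 52.8%, the international pool 24/56 = 42.9% → Pool B
Arts: Pool B 80/200 = 40.0%, the international pool 2/6 = 33.3% → Pool B
Business: Pool B 11/16 = 68.8%, the international pool 144/256 = 56.2% → Pool B
Overall: Pool B 152/339 = 44.8%, the international pool 197/395 = 49.9% → the international pool
Pool B wins each department group but the international pool wins overall — the comparison reverses. Pool B's applicants skew toward Arts, which has a lower base rate.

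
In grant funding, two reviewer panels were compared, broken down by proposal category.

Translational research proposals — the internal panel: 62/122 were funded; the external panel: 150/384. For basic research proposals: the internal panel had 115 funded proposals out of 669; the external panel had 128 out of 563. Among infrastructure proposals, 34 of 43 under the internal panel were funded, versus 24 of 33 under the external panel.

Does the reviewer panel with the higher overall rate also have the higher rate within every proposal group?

Translational research: the internal panel 62/122 = 50.8%, the external panel 150/384 = 39.1% → the internal panel
Basic research: the internal panel 115/669 = 17.2%, the external panel 128/563 = 22.7% → the external panel
Infrastructure: the internal panel 34/43 = 79.1%, the external panel 24/33 = 72.7% → the internal panel
Overall: the internal panel 211/834 = 25.3%, the external panel 302/980 = 30.8% → the external panel
Neither sweeps: the internal panel wins 2 of 3 groups, the external panel wins 1. The external panel wins overall but not every group — no Simpson reversal.

No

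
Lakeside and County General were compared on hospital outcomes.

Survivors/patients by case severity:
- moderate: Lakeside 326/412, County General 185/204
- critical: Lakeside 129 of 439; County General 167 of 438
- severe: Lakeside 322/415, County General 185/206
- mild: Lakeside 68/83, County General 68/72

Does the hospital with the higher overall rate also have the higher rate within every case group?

Moderate: Lakeside 326/412 = 79.1%, County General 185/204 = 90.7% → County General
Critical: Lakeside 129/439 = 29.4%, County General 167/438 = 38.1% → County General
Severe: Lakeside 322/415 = 77.6%, County General 185/206 = 89.8% → County General
Mild: Lakeside 68/83 = 81.9%, County General 68/72 = 94.4% → County General
Overall: Lakeside 845/1349 = 62.6%, County General 605/920 = 65.8% → County General
County General wins overall and in every case group — no reversal.

Yes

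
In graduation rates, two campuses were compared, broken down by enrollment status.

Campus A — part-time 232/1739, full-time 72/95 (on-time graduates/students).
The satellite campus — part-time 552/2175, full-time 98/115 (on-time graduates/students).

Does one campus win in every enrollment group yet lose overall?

Part-time: Campus A 232/1739 = 13.3%, the satellite campus 552/2175 = 25.4% → the satellite campus
Full-time: Campus A 72/95 = 75.8%, the satellite campus 98/115 = 85.2% → the satellite campus
Overall: Campus A 304/1834 = 16.6%, the satellite campus 650/2290 = 28.4% → the satellite campus
The satellite campus wins overall and in every enrollment group — no reversal.

No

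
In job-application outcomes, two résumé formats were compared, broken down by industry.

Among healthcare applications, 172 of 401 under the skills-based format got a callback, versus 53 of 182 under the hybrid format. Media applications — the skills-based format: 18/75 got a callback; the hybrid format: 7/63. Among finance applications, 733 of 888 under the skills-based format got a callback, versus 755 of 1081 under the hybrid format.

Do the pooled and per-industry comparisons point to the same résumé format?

Healthcare: the skills-based format 172/401 = 42.9%, the hybrid format 53/182 = 29.1% → the skills-based format
Media: the skills-based format 18/75 = 24.0%, the hybrid format 7/63 = 11.1% → the skills-based format
Finance: the skills-based format 733/888 = 82.5%, the hybrid format 755/1081 = 69.8% → the skills-based format
Overall: the skills-based format 923/1364 = 67.7%, the hybrid format 815/1326 = 61.5% → the skills-based format
The skills-based format wins overall and in every industry group — no reversal.

Yes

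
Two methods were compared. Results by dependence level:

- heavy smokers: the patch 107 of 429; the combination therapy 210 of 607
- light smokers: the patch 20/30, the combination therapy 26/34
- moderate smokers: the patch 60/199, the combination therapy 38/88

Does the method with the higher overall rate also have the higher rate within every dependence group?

Yes

Heavy smokers: the patch 107/429 = 24.9%, the combination therapy 210/607 = 34.6% → the combination therapy
Light smokers: the patch 20/30 = 66.7%, the combination therapy 26/34 = 76.5% → the combination therapy
Moderate smokers: the patch 60/199 = 30.2%, the combination therapy 38/88 = 43.2% → the combination therapy
Overall: the patch 187/658 = 28.4%, the combination therapy 274/729 = 37.6% → the combination therapy
The combination therapy wins overall and in every dependence group — no reversal.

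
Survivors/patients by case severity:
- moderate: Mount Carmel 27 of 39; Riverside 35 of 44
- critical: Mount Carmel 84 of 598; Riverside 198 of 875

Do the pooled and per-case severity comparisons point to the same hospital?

Moderate: Mount Carmel 27/39 = 69.2%, Riverside 35/44 = 79.5% → Riverside
Critical: Mount Carmel 84/598 = 14.0%, Riverside 198/875 = 22.6% → Riverside
Overall: Mount Carmel 111/637 = 17.4%, Riverside 233/919 = 25.4% → Riverside
Riverside wins overall and in every case group — no reversal.

Yes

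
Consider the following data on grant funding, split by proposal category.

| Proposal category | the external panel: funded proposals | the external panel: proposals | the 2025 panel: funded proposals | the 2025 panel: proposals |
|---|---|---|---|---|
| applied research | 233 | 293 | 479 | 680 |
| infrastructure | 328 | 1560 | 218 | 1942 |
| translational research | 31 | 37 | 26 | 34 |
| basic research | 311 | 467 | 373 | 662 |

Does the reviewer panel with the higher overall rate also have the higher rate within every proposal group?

Applied research: the external panel 233/293 = 79.5%, the 2025 panel 479/680 = 70.4% → the external panel
Infrastructure: the external panel 328/1560 = 21.0%, the 2025 panel 218/1942 = 11.2% → the external panel
Translational research: the external panel 31/37 = 83.8%, the 2025 panel 26/34 = 76.5% → the external panel
Basic research: the external panel 311/467 = 66.6%, the 2025 panel 373/662 = 56.3% → the external panel
Overall: the external panel 903/2357 = 38.3%, the 2025 panel 1096/3318 = 33.0% → the external panel
The external panel wins overall and in every proposal group — no reversal.

Yes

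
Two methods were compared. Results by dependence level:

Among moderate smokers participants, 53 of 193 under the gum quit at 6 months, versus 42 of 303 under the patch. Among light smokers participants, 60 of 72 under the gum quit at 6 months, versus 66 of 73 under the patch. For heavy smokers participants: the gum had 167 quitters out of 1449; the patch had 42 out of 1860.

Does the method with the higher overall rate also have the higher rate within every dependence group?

No

Moderate smokers: the gum 53/193 = 27.5%, the patch 42/303 = 13.9% → the gum
Light smokers: the gum 60/72 = 83.3%, the patch 66/73 = 90.4% → the patch
Heavy smokers: the gum 167/1449 = 11.5%, the patch 42/1860 = 2.3% → the gum
Overall: the gum 280/1714 = 16.3%, the patch 150/2236 = 6.7% → the gum
Neither sweeps: the gum wins 2 of 3 groups, the patch wins 1. The gum wins overall but not every group — no Simpson reversal.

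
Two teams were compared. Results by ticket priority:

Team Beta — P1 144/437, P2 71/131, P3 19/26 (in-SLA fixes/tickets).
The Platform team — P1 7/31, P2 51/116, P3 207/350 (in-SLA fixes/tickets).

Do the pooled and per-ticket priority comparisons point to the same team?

No

P1: Team Beta 144/437 = 33.0%, the Platform team 7/31 = 22.6% → Team Beta
P2: Team Beta 71/131 = 54.2%, the Platform team 51/116 = 44.0% → Team Beta
P3: Team Beta 19/26 = 73.1%, the Platform team 207/350 = 59.1% → Team Beta
Overall: Team Beta 234/594 = 39.4%, the Platform team 265/497 = 53.3% → the Platform team
Team Beta wins each ticket group but the Platform team wins overall — the comparison reverses. Team Beta's tickets skew toward P1, which has a lower base rate.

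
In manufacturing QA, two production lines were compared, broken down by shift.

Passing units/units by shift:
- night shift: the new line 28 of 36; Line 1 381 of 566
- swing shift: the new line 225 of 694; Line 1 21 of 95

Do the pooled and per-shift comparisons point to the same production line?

Night shift: the new line 28/36 = 77.8%, Line 1 381/566 = 67.3% → the new line
Swing shift: the new line 225/694 = 32.4%, Line 1 21/95 = 22.1% → the new line
Overall: the new line 253/730 = 34.7%, Line 1 402/661 = 60.8% → Line 1
The new line wins each shift group but Line 1 wins overall — the comparison reverses. The new line's units skew toward swing shift, which has a lower base rate.

No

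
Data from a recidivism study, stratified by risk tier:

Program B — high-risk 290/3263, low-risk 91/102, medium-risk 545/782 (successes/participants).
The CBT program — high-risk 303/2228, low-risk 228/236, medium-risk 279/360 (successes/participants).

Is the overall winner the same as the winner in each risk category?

Yes

High-risk: Program B 290/3263 = 8.9%, the CBT program 303/2228 = 13.6% → the CBT program
Low-risk: Program B 91/102 = 89.2%, the CBT program 228/236 = 96.6% → the CBT program
Medium-risk: Program B 545/782 = 69.7%, the CBT program 279/360 = 77.5% → the CBT program
Overall: Program B 926/4147 = 22.3%, the CBT program 810/2824 = 28.7% → the CBT program
The CBT program wins overall and in every risk group — no reversal.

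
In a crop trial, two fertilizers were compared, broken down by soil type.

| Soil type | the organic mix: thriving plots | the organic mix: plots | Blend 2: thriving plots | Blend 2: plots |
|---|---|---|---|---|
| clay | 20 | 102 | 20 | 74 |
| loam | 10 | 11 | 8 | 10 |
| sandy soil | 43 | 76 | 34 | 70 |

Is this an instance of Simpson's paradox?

No

Clay: the organic mix 20/102 = 19.6%, Blend 2 20/74 = 27.0% → Blend 2
Loam: the organic mix 10/11 = 90.9%, Blend 2 8/10 = 80.0% → the organic mix
Sandy soil: the organic mix 43/76 = 56.6%, Blend 2 34/70 = 48.6% → the organic mix
Overall: the organic mix 73/189 = 38.6%, Blend 2 62/154 = 40.3% → Blend 2
Neither sweeps: the organic mix wins 2 of 3 groups, Blend 2 wins 1. Blend 2 wins overall but not every group — no Simpson reversal.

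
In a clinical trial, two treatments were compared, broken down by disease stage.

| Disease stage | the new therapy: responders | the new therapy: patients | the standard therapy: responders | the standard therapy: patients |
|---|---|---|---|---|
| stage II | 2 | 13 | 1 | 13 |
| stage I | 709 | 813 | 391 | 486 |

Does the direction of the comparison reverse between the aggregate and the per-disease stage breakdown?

No

Stage II: the new therapy 2/13 = 15.4%, the standard therapy 1/13 = 7.7% → the new therapy
Stage I: the new therapy 709/813 = 87.2%, the standard therapy 391/486 = 80.5% → the new therapy
Overall: the new therapy 711/826 = 86.1%, the standard therapy 392/499 = 78.6% → the new therapy
The new therapy wins overall and in every disease group — no reversal.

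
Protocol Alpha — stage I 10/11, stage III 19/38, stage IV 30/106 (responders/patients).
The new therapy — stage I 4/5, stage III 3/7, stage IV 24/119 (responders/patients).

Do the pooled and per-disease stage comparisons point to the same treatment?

Stage I: Protocol Alpha 10/11 = 90.9%, the new therapy 4/5 = 80.0% → Protocol Alpha
Stage III: Protocol Alpha 19/38 = 50.0%, the new therapy 3/7 = 42.9% → Protocol Alpha
Stage IV: Protocol Alpha 30/106 = 28.3%, the new therapy 24/119 = 20.2% → Protocol Alpha
Overall: Protocol Alpha 59/155 = 38.1%, the new therapy 31/131 = 23.7% → Protocol Alpha
Protocol Alpha wins overall and in every disease group — no reversal.

Yes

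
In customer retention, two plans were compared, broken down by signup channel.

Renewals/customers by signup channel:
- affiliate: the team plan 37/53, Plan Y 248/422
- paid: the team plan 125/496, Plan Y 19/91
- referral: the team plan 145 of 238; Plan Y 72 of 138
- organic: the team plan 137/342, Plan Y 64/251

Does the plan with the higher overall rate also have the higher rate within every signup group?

No

Affiliate: the team plan 37/53 = 69.8%, Plan Y 248/422 = 58.8% → the team plan
Paid: the team plan 125/496 = 25.2%, Plan Y 19/91 = 20.9% → the team plan
Referral: the team plan 145/238 = 60.9%, Plan Y 72/138 = 52.2% → the team plan
Organic: the team plan 137/342 = 40.1%, Plan Y 64/251 = 25.5% → the team plan
Overall: the team plan 444/1129 = 39.3%, Plan Y 403/902 = 44.7% → Plan Y
The team plan wins each signup group but Plan Y wins overall — the comparison reverses. The team plan's customers skew toward paid, which has a lower base rate.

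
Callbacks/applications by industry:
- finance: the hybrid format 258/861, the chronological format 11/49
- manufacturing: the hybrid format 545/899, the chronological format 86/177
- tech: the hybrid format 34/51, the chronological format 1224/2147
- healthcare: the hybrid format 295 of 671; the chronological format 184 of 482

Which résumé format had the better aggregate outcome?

the chronological format

Finance: the hybrid format 258/861 = 30.0%, the chronological format 11/49 = 22.4% → the hybrid format
Manufacturing: the hybrid format 545/899 = 60.6%, the chronological format 86/177 = 48.6% → the hybrid format
Tech: the hybrid format 34/51 = 66.7%, the chronological format 1224/2147 = 57.0% → the hybrid format
Healthcare: the hybrid format 295/671 = 44.0%, the chronological format 184/482 = 38.2% → the hybrid format
Overall: the hybrid format 1132/2482 = 45.6%, the chronological format 1505/2855 = 52.7% → the chronological format
(The hybrid format wins every industry group but the chronological format wins overall — the hybrid format's applications skew toward the low-rate finance group.)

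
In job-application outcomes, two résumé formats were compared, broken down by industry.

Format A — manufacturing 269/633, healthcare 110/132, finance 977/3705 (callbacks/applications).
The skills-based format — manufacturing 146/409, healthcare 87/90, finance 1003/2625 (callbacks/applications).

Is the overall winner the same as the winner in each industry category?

No

Manufacturing: Format A 269/633 = 42.5%, the skills-based format 146/409 = 35.7% → Format A
Healthcare: Format A 110/132 = 83.3%, the skills-based format 87/90 = 96.7% → the skills-based format
Finance: Format A 977/3705 = 26.4%, the skills-based format 1003/2625 = 38.2% → the skills-based format
Overall: Format A 1356/4470 = 30.3%, the skills-based format 1236/3124 = 39.6% → the skills-based format
Neither sweeps: Format A wins 1 of 3 groups, the skills-based format wins 2. The skills-based format wins overall but not every group — no Simpson reversal.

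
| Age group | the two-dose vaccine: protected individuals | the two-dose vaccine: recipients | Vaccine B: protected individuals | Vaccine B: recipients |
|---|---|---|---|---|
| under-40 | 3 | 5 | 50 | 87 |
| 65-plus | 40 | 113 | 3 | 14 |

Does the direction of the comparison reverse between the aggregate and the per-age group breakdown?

Yes

Under-40: the two-dose vaccine 3/5 = 60.0%, Vaccine B 50/87 = 57.5% → the two-dose vaccine
65-plus: the two-dose vaccine 40/113 = 35.4%, Vaccine B 3/14 = 21.4% → the two-dose vaccine
Overall: the two-dose vaccine 43/118 = 36.4%, Vaccine B 53/101 = 52.5% → Vaccine B
The two-dose vaccine wins each age group but Vaccine B wins overall — the comparison reverses. The two-dose vaccine's recipients skew toward 65-plus, which has a lower base rate.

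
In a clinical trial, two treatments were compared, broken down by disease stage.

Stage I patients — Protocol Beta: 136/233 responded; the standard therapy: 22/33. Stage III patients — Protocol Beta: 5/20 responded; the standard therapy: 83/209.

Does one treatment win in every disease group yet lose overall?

Stage I: Protocol Beta 136/233 = 58.4%, the standard therapy 22/33 = 66.7% → the standard therapy
Stage III: Protocol Beta 5/20 = 25.0%, the standard therapy 83/209 = 39.7% → the standard therapy
Overall: Protocol Beta 141/253 = 55.7%, the standard therapy 105/242 = 43.4% → Protocol Beta
The standard therapy wins each disease group but Protocol Beta wins overall — the comparison reverses. The standard therapy's patients skew toward stage III, which has a lower base rate.

Yes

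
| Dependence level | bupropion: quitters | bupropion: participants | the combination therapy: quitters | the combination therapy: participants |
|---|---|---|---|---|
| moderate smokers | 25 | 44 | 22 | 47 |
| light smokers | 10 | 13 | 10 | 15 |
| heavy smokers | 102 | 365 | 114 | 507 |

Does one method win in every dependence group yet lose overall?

No

Moderate smokers: bupropion 25/44 = 56.8%, the combination therapy 22/47 = 46.8% → bupropion
Light smokers: bupropion 10/13 = 76.9%, the combination therapy 10/15 = 66.7% → bupropion
Heavy smokers: bupropion 102/365 = 27.9%, the combination therapy 114/507 = 22.5% → bupropion
Overall: bupropion 137/422 = 32.5%, the combination therapy 146/569 = 25.7% → bupropion
Bupropion wins overall and in every dependence group — no reversal.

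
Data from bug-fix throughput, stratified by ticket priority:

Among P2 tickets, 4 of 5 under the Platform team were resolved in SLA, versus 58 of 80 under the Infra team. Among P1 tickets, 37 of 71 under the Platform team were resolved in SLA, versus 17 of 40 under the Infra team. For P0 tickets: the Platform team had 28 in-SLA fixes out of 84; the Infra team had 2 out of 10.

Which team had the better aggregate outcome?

the Infra team

P2: the Platform team 4/5 = 80.0%, the Infra team 58/80 = 72.5% → the Platform team
P1: the Platform team 37/71 = 52.1%, the Infra team 17/40 = 42.5% → the Platform team
P0: the Platform team 28/84 = 33.3%, the Infra team 2/10 = 20.0% → the Platform team
Overall: the Platform team 69/160 = 43.1%, the Infra team 77/130 = 59.2% → the Infra team
(The Platform team wins every ticket group but the Infra team wins overall — the Platform team's tickets skew toward the low-rate P0 group.)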